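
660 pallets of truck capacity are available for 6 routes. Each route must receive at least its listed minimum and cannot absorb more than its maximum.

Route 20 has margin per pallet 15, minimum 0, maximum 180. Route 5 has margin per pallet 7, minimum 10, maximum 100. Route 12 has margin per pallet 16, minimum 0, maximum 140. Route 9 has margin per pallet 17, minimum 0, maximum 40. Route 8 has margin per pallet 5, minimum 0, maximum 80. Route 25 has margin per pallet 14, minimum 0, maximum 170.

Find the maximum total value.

Meeting every minimum uses 0+10+0+0+0+0 = 10 pallets, leaving 650.
Highest margin per pallet first: Route 9 17 > Route 12 16 > Route 20 15 > Route 25 14 > Route 5 7 > Route 8 5.
Route 9 takes 40 more to reach its cap of 40 → 610 left.
Route 12: +140 to 140 (cap) → 470 left.
Give Route 20 180 more to hit its cap of 180 → 290 left.
Route 25 takes 170 more to reach its cap of 170 → 120 left.
Route 5: +90 to 100 (cap) → 30 left.
Only 30 left; Route 8 takes them to reach 30.
Total = 15×180 + 7×100 + 16×140 + 17×40 + 5×30 + 14×170 = 8850.

8850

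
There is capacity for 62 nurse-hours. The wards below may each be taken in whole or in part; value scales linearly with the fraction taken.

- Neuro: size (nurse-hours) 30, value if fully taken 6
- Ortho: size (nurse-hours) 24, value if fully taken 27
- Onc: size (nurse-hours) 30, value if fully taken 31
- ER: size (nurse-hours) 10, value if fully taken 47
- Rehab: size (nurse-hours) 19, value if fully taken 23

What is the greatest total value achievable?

Sort by value density: ER 47/10≈4.7, Rehab 23/19≈1.21, Ortho 27/24≈1.12, Onc 31/30≈1.03, Neuro 6/30≈0.2.
ER: take in full, 10 nurse-hours for value 47 → 52 left.
All 19 nurse-hours of Rehab fit (value 23) → 33 remain.
All 24 nurse-hours of Ortho fit (value 27) → 9 remain.
Only 9 nurse-hours remain; take 9/30 of Onc for value 31×9/30 = 9.3.
Total value = 106.3.

106.3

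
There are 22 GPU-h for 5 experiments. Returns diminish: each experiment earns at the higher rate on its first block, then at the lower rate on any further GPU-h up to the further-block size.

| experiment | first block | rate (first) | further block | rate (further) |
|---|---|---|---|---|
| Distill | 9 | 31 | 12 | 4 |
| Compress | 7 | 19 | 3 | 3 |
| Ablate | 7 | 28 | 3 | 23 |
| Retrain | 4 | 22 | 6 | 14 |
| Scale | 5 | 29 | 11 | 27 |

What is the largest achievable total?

Order all 10 blocks by rate: Distill/first 31 > Scale/first 29 > Ablate/first 28 > Scale/second 27 > Ablate/second 23 > Retrain/first 22 > Compress/first 19 > Retrain/second 14 > Distill/second 4 > Compress/second 3.
Distill first at 31: fill all 9 — 13 left.
Scale/first (29): +5 — 8 left.
Fill Ablate first block (7 at 28) — 1 left.
Scale second at 27: only 1 left, fill 1.
Total = 31×9 + 29×5 + 28×7 + 27×1 = 647.

647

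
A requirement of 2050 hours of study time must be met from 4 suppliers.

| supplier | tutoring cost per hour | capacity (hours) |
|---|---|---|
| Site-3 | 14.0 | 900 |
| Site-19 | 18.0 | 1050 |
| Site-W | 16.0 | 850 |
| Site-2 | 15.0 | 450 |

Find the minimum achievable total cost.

Cheapest first:
Take 900 from Site-3 at 14.0 ; need 1150 more.
Site-2 at 15.0: take all 450 hours ; 700 still needed.
Site-W (16.0): take the remaining 700 ; done.
Site-19: unused.
Cost = 900×14.0 + 450×15.0 + 700×16.0 = 30550.

30550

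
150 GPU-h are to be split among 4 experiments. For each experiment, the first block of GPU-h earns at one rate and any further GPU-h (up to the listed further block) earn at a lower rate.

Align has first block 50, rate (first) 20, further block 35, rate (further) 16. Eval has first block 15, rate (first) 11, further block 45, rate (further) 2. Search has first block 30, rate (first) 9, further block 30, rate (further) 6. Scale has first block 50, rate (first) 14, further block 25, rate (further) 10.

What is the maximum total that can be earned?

2425

Rank every tier by rate: Align/first 20 > Align/second 16 > Scale/first 14 > Eval/first 11 > Scale/second 10 > Search/first 9 > Search/second 6 > Eval/second 2.
Align/first (20): +50 — 100 left.
Fill Align second block (35 at 16) — 65 left.
Fill Scale first block (50 at 14) — 15 left.
Eval/first (11): +15 — 0 left.
Total = 20×50 + 16×35 + 14×50 + 11×15 = 2425.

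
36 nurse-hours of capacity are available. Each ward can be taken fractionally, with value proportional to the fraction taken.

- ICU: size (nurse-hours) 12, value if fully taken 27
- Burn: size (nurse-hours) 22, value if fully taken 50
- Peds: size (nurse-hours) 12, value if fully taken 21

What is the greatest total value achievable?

80.5

Best value per unit of size first: Burn 50/22≈2.27, ICU 27/12≈2.25, Peds 21/12≈1.75.
All 22 nurse-hours of Burn fit (value 50) — 14 remain.
Take all of ICU (12 nurse-hours, value 27) — 2 nurse-hours left.
2 nurse-hours left: a 2/12 share of Peds gives 21×2/12 = 3.5.
Total value = 80.5.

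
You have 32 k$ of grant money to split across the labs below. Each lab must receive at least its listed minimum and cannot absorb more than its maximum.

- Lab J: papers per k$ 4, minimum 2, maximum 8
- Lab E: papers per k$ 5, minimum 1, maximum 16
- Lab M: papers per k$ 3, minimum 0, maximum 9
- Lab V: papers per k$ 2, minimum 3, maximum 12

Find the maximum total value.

Meeting every minimum uses 2+1+0+3 = 6 k$, leaving 26.
Order the labs by papers per k$: Lab E 5 > Lab J 4 > Lab M 3 > Lab V 2.
Lab E: +15 to 16 (cap) ; 11 left.
Give Lab J 6 more to hit its cap of 8 ; 5 left.
Lab M: +5 (room for 9) → 5. Pool exhausted.
Total = 4×8 + 5×16 + 3×5 + 2×3 = 133.

133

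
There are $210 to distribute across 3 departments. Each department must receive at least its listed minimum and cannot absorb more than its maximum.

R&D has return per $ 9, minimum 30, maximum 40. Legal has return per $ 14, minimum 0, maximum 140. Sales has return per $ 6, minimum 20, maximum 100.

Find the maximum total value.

2500

Meeting every minimum uses 30+0+20 = 50 $, leaving 160.
Highest return per $ first: Legal 14 > R&D 9 > Sales 6.
Give Legal 140 more to hit its cap of 140 ; 20 left.
R&D takes 10 more to reach its cap of 40 ; 10 left.
Sales has room for 80 more but only 10 remain, so it gets 30.
Total = 9×40 + 14×140 + 6×30 = 2500.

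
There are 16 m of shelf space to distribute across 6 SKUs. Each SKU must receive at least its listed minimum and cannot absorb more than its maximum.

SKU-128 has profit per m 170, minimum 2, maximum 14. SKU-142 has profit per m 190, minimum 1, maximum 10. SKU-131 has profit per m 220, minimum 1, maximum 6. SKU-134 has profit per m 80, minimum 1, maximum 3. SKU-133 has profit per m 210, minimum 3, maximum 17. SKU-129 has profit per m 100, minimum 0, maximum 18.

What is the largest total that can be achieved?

Meeting every minimum uses 2+1+1+1+3+0 = 8 m, leaving 8.
Order the SKUs by profit per m: SKU-131 220 > SKU-133 210 > SKU-142 190 > SKU-128 170 > SKU-129 100 > SKU-134 80.
SKU-131 takes 5 more to reach its cap of 6 ; 3 left.
Only 3 left; SKU-133 takes them to reach 6.
Total = 170×2 + 190×1 + 220×6 + 80×1 + 210×6 = 3190.

3190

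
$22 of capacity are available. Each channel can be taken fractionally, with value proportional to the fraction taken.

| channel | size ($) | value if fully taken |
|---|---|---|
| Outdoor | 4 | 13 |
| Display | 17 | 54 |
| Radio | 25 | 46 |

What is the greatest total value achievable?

Best value per unit of size first: Outdoor 13/4≈3.25, Display 54/17≈3.18, Radio 46/25≈1.84.
Take all of Outdoor (4 $, value 13) ; 18 $ left.
Take all of Display (17 $, value 54) ; 1 $ left.
Fill the last 1 $ with part of Radio: 1/25 of it earns 1.84.
Total value = 68.84.

68.84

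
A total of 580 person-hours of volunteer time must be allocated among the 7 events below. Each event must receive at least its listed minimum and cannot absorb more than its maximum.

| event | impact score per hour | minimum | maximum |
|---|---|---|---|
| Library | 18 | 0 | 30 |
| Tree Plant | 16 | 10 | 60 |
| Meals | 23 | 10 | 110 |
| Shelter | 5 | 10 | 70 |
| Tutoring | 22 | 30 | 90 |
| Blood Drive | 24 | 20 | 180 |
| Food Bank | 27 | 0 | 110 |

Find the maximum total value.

Meeting every minimum uses 0+10+10+10+30+20+0 = 80 person-hours, leaving 500.
Order the events by impact score per hour: Food Bank 27 > Blood Drive 24 > Meals 23 > Tutoring 22 > Library 18 > Tree Plant 16 > Shelter 5.
Give Food Bank 110 more to hit its cap of 110 — 390 left.
Blood Drive takes 160 more to reach its cap of 180 — 230 left.
Give Meals 100 more to hit its cap of 110 — 130 left.
Tutoring takes 60 more to reach its cap of 90 — 70 left.
Library takes 30 more to reach its cap of 30 — 40 left.
Tree Plant has room for 50 more but only 40 remain, so it gets 50.
Total = 18×30 + 16×50 + 23×110 + 5×10 + 22×90 + 24×180 + 27×110 = 13190.

13190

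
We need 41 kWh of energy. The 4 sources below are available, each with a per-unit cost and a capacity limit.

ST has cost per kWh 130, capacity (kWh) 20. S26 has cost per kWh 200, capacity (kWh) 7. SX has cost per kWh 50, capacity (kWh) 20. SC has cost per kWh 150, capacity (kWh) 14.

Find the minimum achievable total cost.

Fill from the cheapest source first.
SX (50): use full 20 → 21 kWh to go.
ST (130): use full 20 → 1 kWh to go.
Take 1 from SC at 150 to finish.
S26: unused.
Cost = 20×50 + 20×130 + 1×150 = 3750.

3750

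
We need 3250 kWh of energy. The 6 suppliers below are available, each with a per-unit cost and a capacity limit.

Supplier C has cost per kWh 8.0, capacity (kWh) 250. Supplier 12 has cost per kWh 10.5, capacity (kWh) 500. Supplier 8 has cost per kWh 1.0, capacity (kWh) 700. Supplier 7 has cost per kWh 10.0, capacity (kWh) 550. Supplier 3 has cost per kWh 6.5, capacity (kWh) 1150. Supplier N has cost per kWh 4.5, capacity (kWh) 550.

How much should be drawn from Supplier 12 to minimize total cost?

Cheapest first:
Supplier 8 (1.0): use full 700 → 2550 kWh to go.
Supplier N (4.5): use full 550 → 2000 kWh to go.
Supplier 3 (6.5): use full 1150 → 850 kWh to go.
Supplier C at 8.0: take all 250 kWh → 600 still needed.
Take 550 from Supplier 7 at 10.0 → need 50 more.
Supplier 12 at 10.5: take 50 of its 500 → requirement met.

50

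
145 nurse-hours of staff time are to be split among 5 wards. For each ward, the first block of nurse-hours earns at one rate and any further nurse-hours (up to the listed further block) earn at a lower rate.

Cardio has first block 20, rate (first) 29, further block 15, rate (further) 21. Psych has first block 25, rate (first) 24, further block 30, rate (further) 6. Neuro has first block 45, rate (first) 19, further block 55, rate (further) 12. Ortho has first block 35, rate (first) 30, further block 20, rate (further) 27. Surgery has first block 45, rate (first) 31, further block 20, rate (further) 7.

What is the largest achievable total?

4165

Treat each block as its own option and order by rate: Surgery/tier1 31 > Ortho/tier1 30 > Cardio/tier1 29 > Ortho/tier2 27 > Psych/tier1 24 > Cardio/tier2 21 > Neuro/tier1 19 > Neuro/tier2 12 > Surgery/tier2 7 > Psych/tier2 6.
Surgery tier1 at 31: fill all 45 → 100 left.
Ortho tier1 at 30: fill all 35 → 65 left.
Cardio tier1 at 29: fill all 20 → 45 left.
Ortho/tier2 (27): +20 → 25 left.
Psych/tier1 (24): +25 → 0 left.
Total = 31×45 + 30×35 + 29×20 + 27×20 + 24×25 = 4165.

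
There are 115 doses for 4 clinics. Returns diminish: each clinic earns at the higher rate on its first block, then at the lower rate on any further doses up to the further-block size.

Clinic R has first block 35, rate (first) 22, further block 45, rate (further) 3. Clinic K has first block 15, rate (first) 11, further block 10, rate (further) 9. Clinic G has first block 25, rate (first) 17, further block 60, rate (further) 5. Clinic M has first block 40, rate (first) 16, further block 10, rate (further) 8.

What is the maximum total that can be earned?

2000

Order all 8 blocks by rate: Clinic R/first 22 > Clinic G/first 17 > Clinic M/first 16 > Clinic K/first 11 > Clinic K/second 9 > Clinic M/second 8 > Clinic G/second 5 > Clinic R/second 3.
Clinic R/first (22): +35 — 80 left.
Clinic G/first (17): +25 — 55 left.
Clinic M first at 16: fill all 40 — 15 left.
Clinic K first at 11: fill all 15 — 0 left.
Total = 22×35 + 17×25 + 16×40 + 11×15 = 2000.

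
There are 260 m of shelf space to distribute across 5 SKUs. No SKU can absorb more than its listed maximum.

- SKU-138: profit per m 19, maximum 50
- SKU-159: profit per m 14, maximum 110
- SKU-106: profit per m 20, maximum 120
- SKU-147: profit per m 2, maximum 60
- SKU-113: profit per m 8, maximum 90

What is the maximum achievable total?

Rank by profit per m: SKU-106 20 > SKU-138 19 > SKU-159 14 > SKU-113 8 > SKU-147 2.
Give SKU-106 120 to hit its cap of 120 — 140 left.
SKU-138: +50 to 50 (cap) — 90 left.
SKU-159: +90 (room for 110) → 90. Pool exhausted.
Total = 19×50 + 14×90 + 20×120 = 4610.

4610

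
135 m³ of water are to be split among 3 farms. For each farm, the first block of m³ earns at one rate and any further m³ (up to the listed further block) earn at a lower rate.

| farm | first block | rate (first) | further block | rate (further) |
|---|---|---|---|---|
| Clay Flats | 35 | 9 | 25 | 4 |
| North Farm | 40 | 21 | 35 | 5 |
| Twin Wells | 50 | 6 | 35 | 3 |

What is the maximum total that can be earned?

1505

Treat each block as its own option and order by rate: North Farm/first 21 > Clay Flats/first 9 > Twin Wells/first 6 > North Farm/second 5 > Clay Flats/second 4 > Twin Wells/second 3.
Fill North Farm first block (40 at 21) → 95 left.
Clay Flats/first (9): +35 → 60 left.
Twin Wells first at 6: fill all 50 → 10 left.
10 remain; put them into North Farm second at 5.
Total = 21×40 + 9×35 + 6×50 + 5×10 = 1505.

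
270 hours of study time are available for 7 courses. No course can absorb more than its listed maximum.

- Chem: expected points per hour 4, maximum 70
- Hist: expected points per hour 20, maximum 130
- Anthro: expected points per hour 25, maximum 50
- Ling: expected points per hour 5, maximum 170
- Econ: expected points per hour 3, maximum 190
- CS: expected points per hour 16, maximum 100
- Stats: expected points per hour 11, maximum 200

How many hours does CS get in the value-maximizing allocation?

90

Order the courses by expected points per hour: Anthro 25 > Hist 20 > CS 16 > Stats 11 > Ling 5 > Chem 4 > Econ 3.
Anthro: +50 to 50 (cap) ; 220 left.
Hist takes 130 to reach its cap of 130 ; 90 left.
Only 90 left; CS takes them to reach 90.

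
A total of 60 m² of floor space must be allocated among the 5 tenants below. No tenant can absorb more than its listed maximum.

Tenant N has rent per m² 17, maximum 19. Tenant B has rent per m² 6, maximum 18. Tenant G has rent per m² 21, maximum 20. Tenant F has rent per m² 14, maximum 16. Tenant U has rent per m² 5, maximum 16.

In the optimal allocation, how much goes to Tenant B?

Order the tenants by rent per m²: Tenant G 21 > Tenant N 17 > Tenant F 14 > Tenant B 6 > Tenant U 5.
Tenant G: +20 to 20 (cap) ; 40 left.
Tenant N: +19 to 19 (cap) ; 21 left.
Tenant F: +16 to 16 (cap) ; 5 left.
Tenant B has room for 18 but only 5 remain, so it gets 5.

5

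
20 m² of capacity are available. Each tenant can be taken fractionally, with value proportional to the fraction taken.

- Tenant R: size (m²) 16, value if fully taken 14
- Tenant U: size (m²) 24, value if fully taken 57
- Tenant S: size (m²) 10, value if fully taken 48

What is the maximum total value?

71.75

Sort by value density: Tenant S 48/10≈4.8, Tenant U 57/24≈2.38, Tenant R 14/16≈0.875.
All 10 m² of Tenant S fit (value 48) ; 10 remain.
10 m² left: a 10/24 share of Tenant U gives 57×10/24 = 23.75.
Total value = 71.75.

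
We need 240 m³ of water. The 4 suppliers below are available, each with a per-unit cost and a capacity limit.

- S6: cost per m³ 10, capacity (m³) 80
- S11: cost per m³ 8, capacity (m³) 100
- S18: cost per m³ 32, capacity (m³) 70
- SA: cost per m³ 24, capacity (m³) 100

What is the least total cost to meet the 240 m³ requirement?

3040

Cheapest first:
S11 (8): use full 100 → 140 m³ to go.
Take 80 from S6 at 10 → need 60 more.
SA (24): take the remaining 60 → done.
S18: unused.
Cost = 100×8 + 80×10 + 60×24 = 3040.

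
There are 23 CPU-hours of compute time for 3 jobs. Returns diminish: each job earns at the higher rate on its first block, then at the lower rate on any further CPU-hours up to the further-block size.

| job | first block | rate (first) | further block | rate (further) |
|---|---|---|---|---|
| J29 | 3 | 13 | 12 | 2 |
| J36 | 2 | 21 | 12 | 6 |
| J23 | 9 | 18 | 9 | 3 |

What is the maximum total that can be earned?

297

Treat each block as its own option and order by rate: J36/T1 21 > J23/T1 18 > J29/T1 13 > J36/T2 6 > J23/T2 3 > J29/T2 2.
J36/T1 (21): +2 → 21 left.
Fill J23 T1 block (9 at 18) → 12 left.
J29 T1 at 13: fill all 3 → 9 left.
J36 T2 at 6: only 9 left, fill 9.
Total = 21×2 + 18×9 + 13×3 + 6×9 = 297.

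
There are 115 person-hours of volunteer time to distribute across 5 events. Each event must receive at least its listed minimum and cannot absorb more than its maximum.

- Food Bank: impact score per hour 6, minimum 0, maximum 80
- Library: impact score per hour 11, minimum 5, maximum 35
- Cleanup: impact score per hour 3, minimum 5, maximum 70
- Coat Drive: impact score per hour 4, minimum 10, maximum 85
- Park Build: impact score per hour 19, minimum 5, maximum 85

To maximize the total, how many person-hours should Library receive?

15

Meeting every minimum uses 0+5+5+10+5 = 25 person-hours, leaving 90.
Highest impact score per hour first: Park Build 19 > Library 11 > Food Bank 6 > Coat Drive 4 > Cleanup 3.
Park Build takes 80 more to reach its cap of 85 → 10 left.
Library: +10 (room for 30) → 15. Pool exhausted.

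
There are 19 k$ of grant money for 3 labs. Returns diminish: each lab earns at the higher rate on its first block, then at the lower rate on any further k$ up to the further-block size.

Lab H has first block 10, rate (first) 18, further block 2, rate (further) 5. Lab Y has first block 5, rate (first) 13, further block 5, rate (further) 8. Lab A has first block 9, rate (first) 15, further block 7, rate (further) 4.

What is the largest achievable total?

Rank every tier by rate: Lab H/T1 18 > Lab A/T1 15 > Lab Y/T1 13 > Lab Y/T2 8 > Lab H/T2 5 > Lab A/T2 4.
Lab H T1 at 18: fill all 10 ; 9 left.
Fill Lab A T1 block (9 at 15) ; 0 left.
Total = 18×10 + 15×9 = 315.

315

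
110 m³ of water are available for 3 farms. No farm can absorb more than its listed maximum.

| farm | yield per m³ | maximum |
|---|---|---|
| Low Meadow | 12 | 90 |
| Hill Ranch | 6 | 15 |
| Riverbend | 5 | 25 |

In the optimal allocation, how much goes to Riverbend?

5

Highest yield per m³ first: Low Meadow 12 > Hill Ranch 6 > Riverbend 5.
Low Meadow takes 90 to reach its cap of 90 ; 20 left.
Hill Ranch takes 15 to reach its cap of 15 ; 5 left.
Riverbend: +5 (room for 25) → 5. Pool exhausted.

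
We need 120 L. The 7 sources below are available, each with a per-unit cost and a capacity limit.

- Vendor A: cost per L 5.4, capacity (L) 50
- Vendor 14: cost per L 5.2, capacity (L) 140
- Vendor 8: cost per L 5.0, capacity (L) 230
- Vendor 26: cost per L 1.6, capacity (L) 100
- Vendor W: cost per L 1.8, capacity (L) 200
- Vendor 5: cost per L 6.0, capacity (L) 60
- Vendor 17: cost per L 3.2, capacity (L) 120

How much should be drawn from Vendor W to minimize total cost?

20

Cheapest first:
Vendor 26 (1.6): use full 100 → 20 L to go.
Take 20 from Vendor W at 1.8 to finish.
Vendor 17, Vendor 8, Vendor 14, Vendor A, Vendor 5: unused.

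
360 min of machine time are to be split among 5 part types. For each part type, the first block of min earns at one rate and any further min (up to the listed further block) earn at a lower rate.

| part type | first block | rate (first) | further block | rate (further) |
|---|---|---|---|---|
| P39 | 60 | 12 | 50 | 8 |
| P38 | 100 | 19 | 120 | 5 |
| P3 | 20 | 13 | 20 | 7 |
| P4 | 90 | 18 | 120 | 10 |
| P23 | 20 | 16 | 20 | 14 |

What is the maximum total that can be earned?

5600

Treat each block as its own option and order by rate: P38/T1 19 > P4/T1 18 > P23/T1 16 > P23/T2 14 > P3/T1 13 > P39/T1 12 > P4/T2 10 > P39/T2 8 > P3/T2 7 > P38/T2 5.
P38 T1 at 19: fill all 100 → 260 left.
P4 T1 at 18: fill all 90 → 170 left.
Fill P23 T1 block (20 at 16) → 150 left.
P23 T2 at 14: fill all 20 → 130 left.
P3/T1 (13): +20 → 110 left.
P39 T1 at 12: fill all 60 → 50 left.
P4/T2: +50 of 120 at 10; pool empty.
Total = 19×100 + 18×90 + 16×20 + 14×20 + 13×20 + 12×60 + 10×50 = 5600.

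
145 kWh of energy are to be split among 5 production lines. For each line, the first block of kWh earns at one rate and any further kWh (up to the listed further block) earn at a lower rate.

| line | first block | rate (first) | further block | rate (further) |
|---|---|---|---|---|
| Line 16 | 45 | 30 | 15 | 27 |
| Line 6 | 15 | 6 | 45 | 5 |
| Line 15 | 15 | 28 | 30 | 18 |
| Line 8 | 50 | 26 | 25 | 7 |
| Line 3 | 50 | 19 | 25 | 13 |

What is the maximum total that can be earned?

Rank every tier by rate: Line 16/T1 30 > Line 15/T1 28 > Line 16/T2 27 > Line 8/T1 26 > Line 3/T1 19 > Line 15/T2 18 > Line 3/T2 13 > Line 8/T2 7 > Line 6/T1 6 > Line 6/T2 5.
Line 16/T1 (30): +45 → 100 left.
Line 15/T1 (28): +15 → 85 left.
Fill Line 16 T2 block (15 at 27) → 70 left.
Line 8 T1 at 26: fill all 50 → 20 left.
Line 3/T1: +20 of 50 at 19; pool empty.
Total = 30×45 + 28×15 + 27×15 + 26×50 + 19×20 = 3855.

3855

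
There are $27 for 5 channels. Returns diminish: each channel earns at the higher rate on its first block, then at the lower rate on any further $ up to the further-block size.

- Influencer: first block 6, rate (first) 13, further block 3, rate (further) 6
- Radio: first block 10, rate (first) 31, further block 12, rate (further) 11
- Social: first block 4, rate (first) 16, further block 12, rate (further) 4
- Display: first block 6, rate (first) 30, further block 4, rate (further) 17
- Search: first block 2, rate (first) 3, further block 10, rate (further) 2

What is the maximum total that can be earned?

661

Treat each block as its own option and order by rate: Radio/first 31 > Display/first 30 > Display/second 17 > Social/first 16 > Influencer/first 13 > Radio/second 11 > Influencer/second 6 > Social/second 4 > Search/first 3 > Search/second 2.
Radio/first (31): +10 → 17 left.
Display/first (30): +6 → 11 left.
Fill Display second block (4 at 17) → 7 left.
Fill Social first block (4 at 16) → 3 left.
Influencer/first: +3 of 6 at 13; pool empty.
Total = 31×10 + 30×6 + 17×4 + 16×4 + 13×3 = 661.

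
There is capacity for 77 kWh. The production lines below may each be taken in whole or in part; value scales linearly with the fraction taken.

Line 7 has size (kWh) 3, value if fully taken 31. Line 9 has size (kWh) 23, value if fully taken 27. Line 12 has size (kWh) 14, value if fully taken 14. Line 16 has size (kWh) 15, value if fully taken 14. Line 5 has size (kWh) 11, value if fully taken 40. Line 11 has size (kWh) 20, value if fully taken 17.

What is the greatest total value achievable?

135.35

Rank by value-to-size ratio: Line 7 31/3≈10.3, Line 5 40/11≈3.64, Line 9 27/23≈1.17, Line 12 14/14≈1, Line 16 14/15≈0.933, Line 11 17/20≈0.85.
All 3 kWh of Line 7 fit (value 31) → 74 remain.
Line 5: take in full, 11 kWh for value 40 → 63 left.
All 23 kWh of Line 9 fit (value 27) → 40 remain.
Line 12: take in full, 14 kWh for value 14 → 26 left.
Take all of Line 16 (15 kWh, value 14) → 11 kWh left.
11 kWh left: a 11/20 share of Line 11 gives 17×11/20 = 9.35.
Total value = 135.35.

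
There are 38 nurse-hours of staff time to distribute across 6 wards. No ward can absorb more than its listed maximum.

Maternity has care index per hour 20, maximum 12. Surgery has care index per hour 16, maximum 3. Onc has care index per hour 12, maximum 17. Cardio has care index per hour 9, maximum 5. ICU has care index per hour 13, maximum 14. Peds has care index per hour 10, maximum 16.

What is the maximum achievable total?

578

Order the wards by care index per hour: Maternity 20 > Surgery 16 > ICU 13 > Onc 12 > Peds 10 > Cardio 9.
Give Maternity 12 to hit its cap of 12 ; 26 left.
Surgery takes 3 to reach its cap of 3 ; 23 left.
ICU: +14 to 14 (cap) ; 9 left.
Onc: +9 (room for 17) → 9. Pool exhausted.
Total = 20×12 + 16×3 + 12×9 + 13×14 = 578.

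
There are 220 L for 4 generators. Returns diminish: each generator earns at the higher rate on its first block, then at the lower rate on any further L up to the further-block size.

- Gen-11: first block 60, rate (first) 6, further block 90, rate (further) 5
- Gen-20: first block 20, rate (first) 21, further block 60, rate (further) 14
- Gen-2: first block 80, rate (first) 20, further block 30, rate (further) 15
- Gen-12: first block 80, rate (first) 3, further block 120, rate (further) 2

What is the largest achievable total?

Rank every tier by rate: Gen-20/T1 21 > Gen-2/T1 20 > Gen-2/T2 15 > Gen-20/T2 14 > Gen-11/T1 6 > Gen-11/T2 5 > Gen-12/T1 3 > Gen-12/T2 2.
Gen-20 T1 at 21: fill all 20 ; 200 left.
Gen-2 T1 at 20: fill all 80 ; 120 left.
Fill Gen-2 T2 block (30 at 15) ; 90 left.
Gen-20/T2 (14): +60 ; 30 left.
Gen-11/T1: +30 of 60 at 6; pool empty.
Total = 21×20 + 20×80 + 15×30 + 14×60 + 6×30 = 3490.

3490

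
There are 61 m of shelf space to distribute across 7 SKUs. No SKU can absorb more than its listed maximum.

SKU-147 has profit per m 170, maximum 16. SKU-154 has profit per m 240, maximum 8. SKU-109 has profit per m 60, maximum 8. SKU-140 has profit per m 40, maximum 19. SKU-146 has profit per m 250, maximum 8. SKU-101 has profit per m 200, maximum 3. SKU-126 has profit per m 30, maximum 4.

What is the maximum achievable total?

8440

Rank by profit per m: SKU-146 250 > SKU-154 240 > SKU-101 200 > SKU-147 170 > SKU-109 60 > SKU-140 40 > SKU-126 30.
SKU-146: +8 to 8 (cap) ; 53 left.
SKU-154: +8 to 8 (cap) ; 45 left.
SKU-101 takes 3 to reach its cap of 3 ; 42 left.
SKU-147 takes 16 to reach its cap of 16 ; 26 left.
SKU-109 takes 8 to reach its cap of 8 ; 18 left.
SKU-140: +18 (room for 19) → 18. Pool exhausted.
Total = 170×16 + 240×8 + 60×8 + 40×18 + 250×8 + 200×3 = 8440.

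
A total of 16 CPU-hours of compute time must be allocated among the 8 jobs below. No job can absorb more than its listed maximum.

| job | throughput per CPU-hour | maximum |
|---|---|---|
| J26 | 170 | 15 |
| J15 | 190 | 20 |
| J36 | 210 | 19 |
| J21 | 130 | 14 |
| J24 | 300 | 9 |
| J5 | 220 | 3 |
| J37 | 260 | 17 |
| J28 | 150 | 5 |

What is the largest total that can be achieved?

4520

Rank by throughput per CPU-hour: J24 300 > J37 260 > J5 220 > J36 210 > J15 190 > J26 170 > J28 150 > J21 130.
J24: +9 to 9 (cap) ; 7 left.
J37 has room for 17 but only 7 remain, so it gets 7.
Total = 300×9 + 260×7 = 4520.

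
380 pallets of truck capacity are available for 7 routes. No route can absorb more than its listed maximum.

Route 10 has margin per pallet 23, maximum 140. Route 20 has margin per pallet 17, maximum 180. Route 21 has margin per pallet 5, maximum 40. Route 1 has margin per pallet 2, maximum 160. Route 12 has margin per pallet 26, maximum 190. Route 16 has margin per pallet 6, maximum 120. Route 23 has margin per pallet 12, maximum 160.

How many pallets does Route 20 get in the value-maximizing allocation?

Order the routes by margin per pallet: Route 12 26 > Route 10 23 > Route 20 17 > Route 23 12 > Route 16 6 > Route 21 5 > Route 1 2.
Give Route 12 190 to hit its cap of 190 → 190 left.
Route 10: +140 to 140 (cap) → 50 left.
Route 20: +50 (room for 180) → 50. Pool exhausted.

50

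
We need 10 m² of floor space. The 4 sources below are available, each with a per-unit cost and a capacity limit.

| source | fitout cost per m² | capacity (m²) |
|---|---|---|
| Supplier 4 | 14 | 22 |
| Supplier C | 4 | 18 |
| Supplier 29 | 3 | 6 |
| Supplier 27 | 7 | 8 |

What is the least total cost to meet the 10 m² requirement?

34

Fill from the cheapest source first.
Supplier 29 at 3: take all 6 m² ; 4 still needed.
Take 4 from Supplier C at 4 to finish.
Supplier 27, Supplier 4: unused.
Cost = 6×3 + 4×4 = 34.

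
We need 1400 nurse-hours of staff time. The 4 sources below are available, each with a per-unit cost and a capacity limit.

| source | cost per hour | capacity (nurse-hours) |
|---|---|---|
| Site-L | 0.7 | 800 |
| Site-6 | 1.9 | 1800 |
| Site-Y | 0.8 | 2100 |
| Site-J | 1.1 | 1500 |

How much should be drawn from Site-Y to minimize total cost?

Use sources in increasing cost order.
Site-L at 0.7: take all 800 nurse-hours ; 600 still needed.
Take 600 from Site-Y at 0.8 to finish.
Site-J, Site-6: unused.

600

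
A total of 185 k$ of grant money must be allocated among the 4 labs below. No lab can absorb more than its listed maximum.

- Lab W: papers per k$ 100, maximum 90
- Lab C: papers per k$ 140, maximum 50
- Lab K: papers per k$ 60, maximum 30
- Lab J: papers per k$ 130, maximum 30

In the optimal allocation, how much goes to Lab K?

15

Rank by papers per k$: Lab C 140 > Lab J 130 > Lab W 100 > Lab K 60.
Lab C: +50 to 50 (cap) → 135 left.
Give Lab J 30 to hit its cap of 30 → 105 left.
Lab W takes 90 to reach its cap of 90 → 15 left.
Lab K has room for 30 but only 15 remain, so it gets 15.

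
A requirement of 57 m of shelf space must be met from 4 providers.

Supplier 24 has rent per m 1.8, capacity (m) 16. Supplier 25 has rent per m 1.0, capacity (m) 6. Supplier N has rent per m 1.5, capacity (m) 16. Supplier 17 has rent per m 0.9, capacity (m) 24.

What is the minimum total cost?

71.4

Fill from the cheapest provider first.
Supplier 17 (0.9): use full 24 — 33 m to go.
Take 6 from Supplier 25 at 1.0 — need 27 more.
Supplier N (1.5): use full 16 — 11 m to go.
Supplier 24 (1.8): take the remaining 11 — done.
Cost = 24×0.9 + 6×1.0 + 16×1.5 + 11×1.8 = 71.4.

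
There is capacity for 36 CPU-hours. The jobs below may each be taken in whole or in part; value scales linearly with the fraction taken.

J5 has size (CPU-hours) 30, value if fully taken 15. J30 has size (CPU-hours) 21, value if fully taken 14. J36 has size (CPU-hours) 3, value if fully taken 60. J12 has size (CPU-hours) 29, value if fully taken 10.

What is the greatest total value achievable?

Sort by value density: J36 60/3≈20, J30 14/21≈0.667, J5 15/30≈0.5, J12 10/29≈0.345.
J36: take in full, 3 CPU-hours for value 60 — 33 left.
J30: take in full, 21 CPU-hours for value 14 — 12 left.
12 CPU-hours left: a 12/30 share of J5 gives 15×12/30 = 6.
Total value = 80.

80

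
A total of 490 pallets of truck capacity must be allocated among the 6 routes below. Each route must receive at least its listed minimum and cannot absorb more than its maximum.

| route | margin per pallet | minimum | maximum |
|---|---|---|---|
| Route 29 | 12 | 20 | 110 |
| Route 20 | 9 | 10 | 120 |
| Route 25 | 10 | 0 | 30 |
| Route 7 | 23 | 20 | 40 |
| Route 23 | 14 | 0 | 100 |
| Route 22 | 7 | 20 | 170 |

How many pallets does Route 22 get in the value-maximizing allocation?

Meeting every minimum uses 20+10+0+20+0+20 = 70 pallets, leaving 420.
Rank by margin per pallet: Route 7 23 > Route 23 14 > Route 29 12 > Route 25 10 > Route 20 9 > Route 22 7.
Route 7 takes 20 more to reach its cap of 40 ; 400 left.
Give Route 23 100 more to hit its cap of 100 ; 300 left.
Route 29 takes 90 more to reach its cap of 110 ; 210 left.
Give Route 25 30 more to hit its cap of 30 ; 180 left.
Route 20: +110 to 120 (cap) ; 70 left.
Only 70 left; Route 22 takes them to reach 90.

90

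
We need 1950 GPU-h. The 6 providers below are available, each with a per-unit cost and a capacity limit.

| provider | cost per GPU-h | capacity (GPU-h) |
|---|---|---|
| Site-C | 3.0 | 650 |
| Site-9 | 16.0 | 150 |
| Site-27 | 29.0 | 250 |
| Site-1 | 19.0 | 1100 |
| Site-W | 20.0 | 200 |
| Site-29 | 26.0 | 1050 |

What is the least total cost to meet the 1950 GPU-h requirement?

26250

Use providers in increasing cost order.
Take 650 from Site-C at 3.0 → need 1300 more.
Site-9 (16.0): use full 150 → 1150 GPU-h to go.
Site-1 (19.0): use full 1100 → 50 GPU-h to go.
Take 50 from Site-W at 20.0 to finish.
Site-29, Site-27: unused.
Cost = 650×3.0 + 150×16.0 + 1100×19.0 + 50×20.0 = 26250.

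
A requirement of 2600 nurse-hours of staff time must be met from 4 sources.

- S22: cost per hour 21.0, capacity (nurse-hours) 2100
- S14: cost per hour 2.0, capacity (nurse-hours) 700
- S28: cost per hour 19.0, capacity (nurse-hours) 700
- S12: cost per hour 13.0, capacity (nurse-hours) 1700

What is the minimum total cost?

Cheapest first:
Take 700 from S14 at 2.0 ; need 1900 more.
Take 1700 from S12 at 13.0 ; need 200 more.
S28 at 19.0: take 200 of its 700 ; requirement met.
S22: unused.
Cost = 700×2.0 + 1700×13.0 + 200×19.0 = 27300.

27300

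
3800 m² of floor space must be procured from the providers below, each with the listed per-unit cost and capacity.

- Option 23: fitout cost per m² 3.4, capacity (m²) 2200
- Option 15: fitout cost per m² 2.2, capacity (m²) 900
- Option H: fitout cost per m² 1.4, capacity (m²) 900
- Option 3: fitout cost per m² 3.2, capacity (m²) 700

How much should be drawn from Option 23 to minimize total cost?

Fill from the cheapest provider first.
Option H (1.4): use full 900 → 2900 m² to go.
Option 15 (2.2): use full 900 → 2000 m² to go.
Option 3 at 3.2: take all 700 m² → 1300 still needed.
Option 23 (3.4): take the remaining 1300 → done.

1300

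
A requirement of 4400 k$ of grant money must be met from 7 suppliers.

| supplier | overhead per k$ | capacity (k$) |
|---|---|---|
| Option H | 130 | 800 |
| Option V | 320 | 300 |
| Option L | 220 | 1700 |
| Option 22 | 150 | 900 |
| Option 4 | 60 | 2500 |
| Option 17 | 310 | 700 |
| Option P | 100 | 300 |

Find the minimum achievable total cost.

404000

Fill from the cheapest supplier first.
Option 4 (60): use full 2500 ; 1900 k$ to go.
Option P at 100: take all 300 k$ ; 1600 still needed.
Take 800 from Option H at 130 ; need 800 more.
Take 800 from Option 22 at 150 to finish.
Option L, Option 17, Option V: unused.
Cost = 2500×60 + 300×100 + 800×130 + 800×150 = 404000.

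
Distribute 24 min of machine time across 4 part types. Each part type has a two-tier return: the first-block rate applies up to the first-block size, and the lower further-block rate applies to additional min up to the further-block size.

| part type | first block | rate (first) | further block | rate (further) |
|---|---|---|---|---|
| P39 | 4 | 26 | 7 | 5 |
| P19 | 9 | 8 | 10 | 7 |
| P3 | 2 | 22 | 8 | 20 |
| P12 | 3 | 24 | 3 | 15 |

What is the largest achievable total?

Treat each block as its own option and order by rate: P39/first 26 > P12/first 24 > P3/first 22 > P3/second 20 > P12/second 15 > P19/first 8 > P19/second 7 > P39/second 5.
P39 first at 26: fill all 4 ; 20 left.
P12 first at 24: fill all 3 ; 17 left.
Fill P3 first block (2 at 22) ; 15 left.
Fill P3 second block (8 at 20) ; 7 left.
Fill P12 second block (3 at 15) ; 4 left.
4 remain; put them into P19 first at 8.
Total = 26×4 + 24×3 + 22×2 + 20×8 + 15×3 + 8×4 = 457.

457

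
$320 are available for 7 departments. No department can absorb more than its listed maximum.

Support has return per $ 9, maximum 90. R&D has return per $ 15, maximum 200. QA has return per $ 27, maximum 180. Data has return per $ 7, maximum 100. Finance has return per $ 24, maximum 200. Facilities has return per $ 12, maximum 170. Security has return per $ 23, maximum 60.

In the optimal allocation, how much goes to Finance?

Order the departments by return per $: QA 27 > Finance 24 > Security 23 > R&D 15 > Facilities 12 > Support 9 > Data 7.
Give QA 180 to hit its cap of 180 → 140 left.
Only 140 left; Finance takes them to reach 140.

140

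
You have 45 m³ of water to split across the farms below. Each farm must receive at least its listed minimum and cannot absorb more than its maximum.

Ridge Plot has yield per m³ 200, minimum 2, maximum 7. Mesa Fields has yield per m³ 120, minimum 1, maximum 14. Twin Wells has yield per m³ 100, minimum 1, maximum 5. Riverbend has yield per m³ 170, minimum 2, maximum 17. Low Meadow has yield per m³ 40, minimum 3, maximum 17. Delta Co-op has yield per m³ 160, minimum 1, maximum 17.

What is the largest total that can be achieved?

7190

Meeting every minimum uses 2+1+1+2+3+1 = 10 m³, leaving 35.
Order the farms by yield per m³: Ridge Plot 200 > Riverbend 170 > Delta Co-op 160 > Mesa Fields 120 > Twin Wells 100 > Low Meadow 40.
Give Ridge Plot 5 more to hit its cap of 7 → 30 left.
Riverbend: +15 to 17 (cap) → 15 left.
Delta Co-op: +15 (room for 16) → 16. Pool exhausted.
Total = 200×7 + 120×1 + 100×1 + 170×17 + 40×3 + 160×16 = 7190.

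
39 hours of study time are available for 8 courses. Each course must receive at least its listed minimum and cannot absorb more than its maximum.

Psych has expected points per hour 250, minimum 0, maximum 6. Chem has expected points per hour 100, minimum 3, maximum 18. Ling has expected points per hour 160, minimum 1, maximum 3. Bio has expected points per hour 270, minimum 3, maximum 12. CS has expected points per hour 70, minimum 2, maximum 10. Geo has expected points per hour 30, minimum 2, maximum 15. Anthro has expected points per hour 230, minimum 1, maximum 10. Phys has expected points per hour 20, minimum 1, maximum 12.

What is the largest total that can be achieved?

Meeting every minimum uses 0+3+1+3+2+2+1+1 = 13 hours, leaving 26.
Order the courses by expected points per hour: Bio 270 > Psych 250 > Anthro 230 > Ling 160 > Chem 100 > CS 70 > Geo 30 > Phys 20.
Bio: +9 to 12 (cap) — 17 left.
Psych: +6 to 6 (cap) — 11 left.
Anthro: +9 to 10 (cap) — 2 left.
Give Ling 2 more to hit its cap of 3 — 0 left.
Total = 250×6 + 100×3 + 160×3 + 270×12 + 70×2 + 30×2 + 230×10 + 20×1 = 8040.

8040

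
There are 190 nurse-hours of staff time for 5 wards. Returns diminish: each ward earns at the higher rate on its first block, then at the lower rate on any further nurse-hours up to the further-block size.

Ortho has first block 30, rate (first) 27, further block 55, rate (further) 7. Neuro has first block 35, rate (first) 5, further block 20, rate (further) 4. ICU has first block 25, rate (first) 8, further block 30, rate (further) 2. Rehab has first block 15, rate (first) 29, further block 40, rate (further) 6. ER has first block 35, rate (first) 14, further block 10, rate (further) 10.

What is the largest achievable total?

2540

Order all 10 blocks by rate: Rehab/first 29 > Ortho/first 27 > ER/first 14 > ER/second 10 > ICU/first 8 > Ortho/second 7 > Rehab/second 6 > Neuro/first 5 > Neuro/second 4 > ICU/second 2.
Rehab/first (29): +15 — 175 left.
Ortho first at 27: fill all 30 — 145 left.
ER/first (14): +35 — 110 left.
ER second at 10: fill all 10 — 100 left.
Fill ICU first block (25 at 8) — 75 left.
Ortho second at 7: fill all 55 — 20 left.
Rehab/second: +20 of 40 at 6; pool empty.
Total = 29×15 + 27×30 + 14×35 + 10×10 + 8×25 + 7×55 + 6×20 = 2540.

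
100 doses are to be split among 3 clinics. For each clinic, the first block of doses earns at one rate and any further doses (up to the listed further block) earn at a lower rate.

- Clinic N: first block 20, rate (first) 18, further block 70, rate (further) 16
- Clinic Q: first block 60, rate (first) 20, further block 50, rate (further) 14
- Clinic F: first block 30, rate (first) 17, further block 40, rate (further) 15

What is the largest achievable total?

Rank every tier by rate: Clinic Q/T1 20 > Clinic N/T1 18 > Clinic F/T1 17 > Clinic N/T2 16 > Clinic F/T2 15 > Clinic Q/T2 14.
Fill Clinic Q T1 block (60 at 20) → 40 left.
Clinic N/T1 (18): +20 → 20 left.
20 remain; put them into Clinic F T1 at 17.
Total = 20×60 + 18×20 + 17×20 = 1900.

1900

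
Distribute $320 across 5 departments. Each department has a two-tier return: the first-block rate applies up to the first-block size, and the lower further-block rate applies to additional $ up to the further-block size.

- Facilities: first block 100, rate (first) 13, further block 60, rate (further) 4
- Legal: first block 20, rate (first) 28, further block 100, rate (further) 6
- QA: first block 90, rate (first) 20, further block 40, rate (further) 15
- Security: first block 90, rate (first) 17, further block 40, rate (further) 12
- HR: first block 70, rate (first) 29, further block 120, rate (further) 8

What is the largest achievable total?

6650

Rank every tier by rate: HR/tier1 29 > Legal/tier1 28 > QA/tier1 20 > Security/tier1 17 > QA/tier2 15 > Facilities/tier1 13 > Security/tier2 12 > HR/tier2 8 > Legal/tier2 6 > Facilities/tier2 4.
HR tier1 at 29: fill all 70 → 250 left.
Legal/tier1 (28): +20 → 230 left.
Fill QA tier1 block (90 at 20) → 140 left.
Fill Security tier1 block (90 at 17) → 50 left.
QA tier2 at 15: fill all 40 → 10 left.
Facilities/tier1: +10 of 100 at 13; pool empty.
Total = 29×70 + 28×20 + 20×90 + 17×90 + 15×40 + 13×10 = 6650.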